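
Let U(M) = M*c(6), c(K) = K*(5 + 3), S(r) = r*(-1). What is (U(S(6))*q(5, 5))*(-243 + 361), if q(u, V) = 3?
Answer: -101952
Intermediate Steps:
S(r) = -r
c(K) = 8*K (c(K) = K*8 = 8*K)
U(M) = 48*M (U(M) = M*(8*6) = M*48 = 48*M)
(U(S(6))*q(5, 5))*(-243 + 361) = ((48*(-1*6))*3)*(-243 + 361) = ((48*(-6))*3)*118 = -288*3*118 = -864*118 = -101952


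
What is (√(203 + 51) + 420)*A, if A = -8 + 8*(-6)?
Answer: -23520 - 56*√254 ≈ -24413.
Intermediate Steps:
A = -56 (A = -8 - 48 = -56)
(√(203 + 51) + 420)*A = (√(203 + 51) + 420)*(-56) = (√254 + 420)*(-56) = (420 + √254)*(-56) = -23520 - 56*√254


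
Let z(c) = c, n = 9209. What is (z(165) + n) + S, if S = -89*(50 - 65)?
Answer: 10709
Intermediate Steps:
S = 1335 (S = -89*(-15) = 1335)
(z(165) + n) + S = (165 + 9209) + 1335 = 9374 + 1335 = 10709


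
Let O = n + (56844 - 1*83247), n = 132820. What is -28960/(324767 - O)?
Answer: -2896/21835 ≈ -0.13263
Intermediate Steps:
O = 106417 (O = 132820 + (56844 - 1*83247) = 132820 + (56844 - 83247) = 132820 - 26403 = 106417)
-28960/(324767 - O) = -28960/(324767 - 1*106417) = -28960/(324767 - 106417) = -28960/218350 = -28960*1/218350 = -2896/21835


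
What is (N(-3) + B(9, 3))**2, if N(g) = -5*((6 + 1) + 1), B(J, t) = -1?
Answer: 1681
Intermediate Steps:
N(g) = -40 (N(g) = -5*(7 + 1) = -5*8 = -40)
(N(-3) + B(9, 3))**2 = (-40 - 1)**2 = (-41)**2 = 1681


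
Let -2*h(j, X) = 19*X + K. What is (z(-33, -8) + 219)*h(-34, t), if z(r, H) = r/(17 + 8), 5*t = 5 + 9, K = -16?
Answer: -506106/125 ≈ -4048.8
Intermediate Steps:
t = 14/5 (t = (5 + 9)/5 = (⅕)*14 = 14/5 ≈ 2.8000)
h(j, X) = 8 - 19*X/2 (h(j, X) = -(19*X - 16)/2 = -(-16 + 19*X)/2 = 8 - 19*X/2)
z(r, H) = r/25
(z(-33, -8) + 219)*h(-34, t) = ((1/25)*(-33) + 219)*(8 - 19/2*14/5) = (-33/25 + 219)*(8 - 133/5) = (5442/25)*(-93/5) = -506106/125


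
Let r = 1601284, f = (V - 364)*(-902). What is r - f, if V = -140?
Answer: 1146676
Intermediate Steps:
f = 454608 (f = (-140 - 364)*(-902) = -504*(-902) = 454608)
r - f = 1601284 - 1*454608 = 1601284 - 454608 = 1146676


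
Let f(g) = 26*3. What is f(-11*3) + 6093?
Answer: 6171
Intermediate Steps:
f(g) = 78
f(-11*3) + 6093 = 78 + 6093 = 6171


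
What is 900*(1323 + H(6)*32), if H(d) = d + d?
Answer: 1536300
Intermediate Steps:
H(d) = 2*d
900*(1323 + H(6)*32) = 900*(1323 + (2*6)*32) = 900*(1323 + 12*32) = 900*(1323 + 384) = 900*1707 = 1536300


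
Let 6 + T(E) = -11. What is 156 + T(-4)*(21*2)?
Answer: -558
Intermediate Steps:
T(E) = -17 (T(E) = -6 - 11 = -17)
156 + T(-4)*(21*2) = 156 - 357*2 = 156 - 17*42 = 156 - 714 = -558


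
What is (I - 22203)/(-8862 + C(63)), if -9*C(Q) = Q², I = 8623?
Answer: 1940/1329 ≈ 1.4597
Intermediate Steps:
C(Q) = -Q²/9
(I - 22203)/(-8862 + C(63)) = (8623 - 22203)/(-8862 - ⅑*63²) = -13580/(-8862 - ⅑*3969) = -13580/(-8862 - 441) = -13580/(-9303) = -13580*(-1/9303) = 1940/1329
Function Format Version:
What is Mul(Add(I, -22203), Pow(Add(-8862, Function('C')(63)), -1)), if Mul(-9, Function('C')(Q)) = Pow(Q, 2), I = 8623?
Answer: Rational(1940, 1329) ≈ 1.4597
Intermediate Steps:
Function('C')(Q) = Mul(Rational(-1, 9), Pow(Q, 2))
Mul(Add(I, -22203), Pow(Add(-8862, Function('C')(63)), -1)) = Mul(Add(8623, -22203), Pow(Add(-8862, Mul(Rational(-1, 9), Pow(63, 2))), -1)) = Mul(-13580, Pow(Add(-8862, Mul(Rational(-1, 9), 3969)), -1)) = Mul(-13580, Pow(Add(-8862, -441), -1)) = Mul(-13580, Pow(-9303, -1)) = Mul(-13580, Rational(-1, 9303)) = Rational(1940, 1329)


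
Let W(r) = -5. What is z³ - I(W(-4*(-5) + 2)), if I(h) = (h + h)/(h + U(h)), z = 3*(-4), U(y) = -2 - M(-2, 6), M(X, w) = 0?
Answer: -12106/7 ≈ -1729.4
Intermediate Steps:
U(y) = -2 (U(y) = -2 - 1*0 = -2 + 0 = -2)
z = -12
I(h) = 2*h/(-2 + h) (I(h) = (h + h)/(h - 2) = (2*h)/(-2 + h) = 2*h/(-2 + h))
z³ - I(W(-4*(-5) + 2)) = (-12)³ - 2*(-5)/(-2 - 5) = -1728 - 2*(-5)/(-7) = -1728 - 2*(-5)*(-1)/7 = -1728 - 1*10/7 = -1728 - 10/7 = -12106/7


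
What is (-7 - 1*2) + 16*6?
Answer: 87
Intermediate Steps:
(-7 - 1*2) + 16*6 = (-7 - 2) + 96 = -9 + 96 = 87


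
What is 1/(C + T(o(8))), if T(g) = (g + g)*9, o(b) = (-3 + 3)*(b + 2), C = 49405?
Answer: 1/49405 ≈ 2.0241e-5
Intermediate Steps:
o(b) = 0 (o(b) = 0*(2 + b) = 0)
T(g) = 18*g (T(g) = (2*g)*9 = 18*g)
1/(C + T(o(8))) = 1/(49405 + 18*0) = 1/(49405 + 0) = 1/49405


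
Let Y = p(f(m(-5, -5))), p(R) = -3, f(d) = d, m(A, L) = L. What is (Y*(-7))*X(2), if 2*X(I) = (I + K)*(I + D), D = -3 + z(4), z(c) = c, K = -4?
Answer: -63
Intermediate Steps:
Y = -3
D = 1 (D = -3 + 4 = 1)
X(I) = (1 + I)*(-4 + I)/2 (X(I) = ((I - 4)*(I + 1))/2 = ((-4 + I)*(1 + I))/2 = ((1 + I)*(-4 + I))/2 = (1 + I)*(-4 + I)/2)
(Y*(-7))*X(2) = (-3*(-7))*(-2 + (½)*2² - 3/2*2) = 21*(-2 + (½)*4 - 3) = 21*(-2 + 2 - 3) = 21*(-3) = -63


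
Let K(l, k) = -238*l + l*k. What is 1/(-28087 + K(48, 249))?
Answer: -1/27559 ≈ -3.6286e-5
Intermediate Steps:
K(l, k) = -238*l + k*l
1/(-28087 + K(48, 249)) = 1/(-28087 + 48*(-238 + 249)) = 1/(-28087 + 48*11) = 1/(-28087 + 528) = 1/(-27559) = -1/27559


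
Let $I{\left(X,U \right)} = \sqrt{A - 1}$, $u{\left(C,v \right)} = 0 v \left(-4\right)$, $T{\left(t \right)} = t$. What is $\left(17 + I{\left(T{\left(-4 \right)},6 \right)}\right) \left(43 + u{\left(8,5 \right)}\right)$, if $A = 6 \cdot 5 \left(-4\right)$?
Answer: $731 + 473 i \approx 731.0 + 473.0 i$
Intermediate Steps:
$A = -120$ ($A = 30 \left(-4\right) = -120$)
$u{\left(C,v \right)} = 0$ ($u{\left(C,v \right)} = 0 \left(-4\right) = 0$)
$I{\left(X,U \right)} = 11 i$ ($I{\left(X,U \right)} = \sqrt{-120 - 1} = \sqrt{-121} = 11 i$)
$\left(17 + I{\left(T{\left(-4 \right)},6 \right)}\right) \left(43 + u{\left(8,5 \right)}\right) = \left(17 + 11 i\right) \left(43 + 0\right) = \left(17 + 11 i\right) 43 = 731 + 473 i$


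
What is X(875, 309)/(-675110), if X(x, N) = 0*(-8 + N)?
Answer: 0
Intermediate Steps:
X(x, N) = 0
X(875, 309)/(-675110) = 0/(-675110) = 0*(-1/675110) = 0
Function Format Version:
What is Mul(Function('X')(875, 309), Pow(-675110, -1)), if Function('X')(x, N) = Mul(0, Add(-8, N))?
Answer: 0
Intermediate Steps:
Function('X')(x, N) = 0
Mul(Function('X')(875, 309), Pow(-675110, -1)) = Mul(0, Pow(-675110, -1)) = Mul(0, Rational(-1, 675110)) = 0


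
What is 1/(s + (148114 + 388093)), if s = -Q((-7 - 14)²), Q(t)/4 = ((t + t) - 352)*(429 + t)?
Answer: -1/1308193 ≈ -7.6441e-7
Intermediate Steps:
Q(t) = 4*(-352 + 2*t)*(429 + t) (Q(t) = 4*(((t + t) - 352)*(429 + t)) = 4*((2*t - 352)*(429 + t)) = 4*((-352 + 2*t)*(429 + t)) = 4*(-352 + 2*t)*(429 + t))
s = -1844400 (s = -(-604032 + 8*((-7 - 14)²)² + 2024*(-7 - 14)²) = -(-604032 + 8*((-21)²)² + 2024*(-21)²) = -(-604032 + 8*441² + 2024*441) = -(-604032 + 8*194481 + 892584) = -(-604032 + 1555848 + 892584) = -1*1844400 = -1844400)
1/(s + (148114 + 388093)) = 1/(-1844400 + (148114 + 388093)) = 1/(-1844400 + 536207) = 1/(-1308193) = -1/1308193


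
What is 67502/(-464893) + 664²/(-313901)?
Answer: -226158409430/145930377593 ≈ -1.5498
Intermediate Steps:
67502/(-464893) + 664²/(-313901) = 67502*(-1/464893) + 440896*(-1/313901) = -67502/464893 - 440896/313901 = -226158409430/145930377593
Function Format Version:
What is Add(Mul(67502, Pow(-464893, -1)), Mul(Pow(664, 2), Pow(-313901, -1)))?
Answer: Rational(-226158409430, 145930377593) ≈ -1.5498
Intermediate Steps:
Add(Mul(67502, Pow(-464893, -1)), Mul(Pow(664, 2), Pow(-313901, -1))) = Add(Mul(67502, Rational(-1, 464893)), Mul(440896, Rational(-1, 313901))) = Add(Rational(-67502, 464893), Rational(-440896, 313901)) = Rational(-226158409430, 145930377593)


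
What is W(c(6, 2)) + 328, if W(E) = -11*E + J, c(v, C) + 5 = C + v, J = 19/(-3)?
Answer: 866/3 ≈ 288.67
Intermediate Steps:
J = -19/3 (J = 19*(-⅓) = -19/3 ≈ -6.3333)
c(v, C) = -5 + C + v (c(v, C) = -5 + (C + v) = -5 + C + v)
W(E) = -19/3 - 11*E (W(E) = -11*E - 19/3 = -19/3 - 11*E)
W(c(6, 2)) + 328 = (-19/3 - 11*(-5 + 2 + 6)) + 328 = (-19/3 - 11*3) + 328 = (-19/3 - 33) + 328 = -118/3 + 328 = 866/3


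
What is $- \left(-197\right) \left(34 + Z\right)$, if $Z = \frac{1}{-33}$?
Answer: $\frac{220837}{33} \approx 6692.0$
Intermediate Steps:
$Z = - \frac{1}{33} \approx -0.030303$
$- \left(-197\right) \left(34 + Z\right) = - \left(-197\right) \left(34 - \frac{1}{33}\right) = - \frac{\left(-197\right) 1121}{33} = \left(-1\right) \left(- \frac{220837}{33}\right) = \frac{220837}{33}$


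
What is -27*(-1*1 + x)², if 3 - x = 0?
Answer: -108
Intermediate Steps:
x = 3 (x = 3 - 1*0 = 3 + 0 = 3)
-27*(-1*1 + x)² = -27*(-1*1 + 3)² = -27*(-1 + 3)² = -27*2² = -27*4 = -108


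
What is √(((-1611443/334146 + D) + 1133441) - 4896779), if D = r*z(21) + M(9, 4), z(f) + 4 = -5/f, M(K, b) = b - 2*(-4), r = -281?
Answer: I*√20582757467495831370/2339022 ≈ 1939.6*I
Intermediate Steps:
M(K, b) = 8 + b (M(K, b) = b + 8 = 8 + b)
z(f) = -4 - 5/f
D = 25261/21 (D = -281*(-4 - 5/21) + (8 + 4) = -281*(-4 - 5*1/21) + 12 = -281*(-4 - 5/21) + 12 = -281*(-89/21) + 12 = 25009/21 + 12 = 25261/21 ≈ 1202.9)
√(((-1611443/334146 + D) + 1133441) - 4896779) = √(((-1611443/334146 + 25261/21) + 1133441) - 4896779) = √((2802340601/2339022 + 1133441) - 4896779) = √(2653945775303/2339022 - 4896779) = √(-8799728034835/2339022) = I*√20582757467495831370/2339022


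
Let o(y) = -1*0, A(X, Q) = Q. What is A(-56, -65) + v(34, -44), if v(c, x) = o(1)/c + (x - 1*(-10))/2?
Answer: -82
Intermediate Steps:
o(y) = 0
v(c, x) = 5 + x/2 (v(c, x) = 0/c + (x - 1*(-10))/2 = 0 + (x + 10)*(½) = 0 + (10 + x)*(½) = 0 + (5 + x/2) = 5 + x/2)
A(-56, -65) + v(34, -44) = -65 + (5 + (½)*(-44)) = -65 + (5 - 22) = -65 - 17 = -82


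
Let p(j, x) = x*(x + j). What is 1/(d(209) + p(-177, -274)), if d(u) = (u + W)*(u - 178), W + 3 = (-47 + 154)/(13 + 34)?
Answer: 47/6111437 ≈ 7.6905e-6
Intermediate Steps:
p(j, x) = x*(j + x)
W = -34/47 (W = -3 + (-47 + 154)/(13 + 34) = -3 + 107/47 = -34/47 ≈ -0.72340)
d(u) = (-178 + u)*(-34/47 + u) (d(u) = (u - 34/47)*(u - 178) = (-34/47 + u)*(-178 + u) = (-178 + u)*(-34/47 + u))
1/(d(209) + p(-177, -274)) = 1/((6052/47 + 209² - 8400/47*209) - 274*(-177 - 274)) = 1/((6052/47 + 43681 - 1755600/47) - 274*(-451)) = 1/(303459/47 + 123574) = 1/(6111437/47) = 47/6111437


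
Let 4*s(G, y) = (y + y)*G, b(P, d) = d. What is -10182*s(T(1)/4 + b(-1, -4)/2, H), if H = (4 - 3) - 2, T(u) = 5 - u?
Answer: -5091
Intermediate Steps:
H = -1 (H = 1 - 2 = -1)
s(G, y) = G*y/2 (s(G, y) = ((y + y)*G)/4 = ((2*y)*G)/4 = (2*G*y)/4 = G*y/2)
-10182*s(T(1)/4 + b(-1, -4)/2, H) = -5091*((5 - 1*1)/4 - 4/2)*(-1) = -5091*((5 - 1)*(¼) - 4*½)*(-1) = -5091*(4*(¼) - 2)*(-1) = -5091*(1 - 2)*(-1) = -5091*(-1)*(-1) = -10182*½ = -5091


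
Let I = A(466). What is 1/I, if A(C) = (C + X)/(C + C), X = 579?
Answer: 932/1045 ≈ 0.89187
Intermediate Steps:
A(C) = (579 + C)/(2*C) (A(C) = (C + 579)/(C + C) = (579 + C)/((2*C)) = (579 + C)*(1/(2*C)) = (579 + C)/(2*C))
I = 1045/932 (I = (1/2)*(579 + 466)/466 = (1/2)*(1/466)*1045 = 1045/932 ≈ 1.1212)
1/I = 1/(1045/932) = 932/1045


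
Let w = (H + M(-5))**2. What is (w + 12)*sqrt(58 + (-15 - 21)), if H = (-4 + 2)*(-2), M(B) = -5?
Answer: 13*sqrt(22) ≈ 60.975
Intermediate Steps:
H = 4 (H = -2*(-2) = 4)
w = 1 (w = (4 - 5)**2 = (-1)**2 = 1)
(w + 12)*sqrt(58 + (-15 - 21)) = (1 + 12)*sqrt(58 + (-15 - 21)) = 13*sqrt(58 - 36) = 13*sqrt(22)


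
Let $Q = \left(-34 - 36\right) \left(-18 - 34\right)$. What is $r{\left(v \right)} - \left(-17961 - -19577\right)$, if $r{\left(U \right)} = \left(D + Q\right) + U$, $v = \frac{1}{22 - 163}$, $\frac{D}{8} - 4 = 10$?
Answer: $\frac{301175}{141} \approx 2136.0$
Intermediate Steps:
$D = 112$ ($D = 32 + 8 \cdot 10 = 32 + 80 = 112$)
$Q = 3640$ ($Q = \left(-70\right) \left(-52\right) = 3640$)
$v = - \frac{1}{141}$ ($v = \frac{1}{-141} = - \frac{1}{141} \approx -0.0070922$)
$r{\left(U \right)} = 3752 + U$ ($r{\left(U \right)} = \left(112 + 3640\right) + U = 3752 + U$)
$r{\left(v \right)} - \left(-17961 - -19577\right) = \left(3752 - \frac{1}{141}\right) - \left(-17961 - -19577\right) = \frac{529031}{141} - \left(-17961 + 19577\right) = \frac{529031}{141} - 1616 = \frac{301175}{141}$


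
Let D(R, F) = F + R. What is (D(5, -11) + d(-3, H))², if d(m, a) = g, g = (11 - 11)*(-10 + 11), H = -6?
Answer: 36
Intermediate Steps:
g = 0 (g = 0*1 = 0)
d(m, a) = 0
(D(5, -11) + d(-3, H))² = ((-11 + 5) + 0)² = (-6 + 0)² = (-6)² = 36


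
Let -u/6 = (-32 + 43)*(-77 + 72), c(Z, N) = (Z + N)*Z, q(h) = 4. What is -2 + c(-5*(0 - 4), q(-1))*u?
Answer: 158398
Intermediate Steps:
c(Z, N) = Z*(N + Z) (c(Z, N) = (N + Z)*Z = Z*(N + Z))
u = 330 (u = -6*(-32 + 43)*(-77 + 72) = -66*(-5) = -6*(-55) = 330)
-2 + c(-5*(0 - 4), q(-1))*u = -2 + ((-5*(0 - 4))*(4 - 5*(0 - 4)))*330 = -2 + ((-5*(-4))*(4 - 5*(-4)))*330 = -2 + (20*(4 + 20))*330 = -2 + (20*24)*330 = -2 + 480*330 = -2 + 158400 = 158398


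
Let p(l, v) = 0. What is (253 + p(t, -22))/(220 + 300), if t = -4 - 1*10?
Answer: 253/520 ≈ 0.48654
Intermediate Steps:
t = -14 (t = -4 - 10 = -14)
(253 + p(t, -22))/(220 + 300) = (253 + 0)/(220 + 300) = 253/520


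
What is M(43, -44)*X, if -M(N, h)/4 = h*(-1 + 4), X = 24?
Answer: 12672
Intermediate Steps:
M(N, h) = -12*h (M(N, h) = -4*h*(-1 + 4) = -4*h*3 = -12*h)
M(43, -44)*X = -12*(-44)*24 = 528*24 = 12672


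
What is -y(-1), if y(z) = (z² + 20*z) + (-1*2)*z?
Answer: 17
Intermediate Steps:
y(z) = z² + 18*z (y(z) = (z² + 20*z) - 2*z = z² + 18*z)
-y(-1) = -(-1)*(18 - 1) = -(-1)*17 = -1*(-17) = 17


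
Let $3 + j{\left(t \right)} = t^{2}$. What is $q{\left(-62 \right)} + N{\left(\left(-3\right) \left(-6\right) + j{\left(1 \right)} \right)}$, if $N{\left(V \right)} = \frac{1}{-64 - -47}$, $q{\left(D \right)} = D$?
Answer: $- \frac{1055}{17} \approx -62.059$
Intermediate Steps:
$j{\left(t \right)} = -3 + t^{2}$
$N{\left(V \right)} = - \frac{1}{17}$ ($N{\left(V \right)} = \frac{1}{-64 + 47} = \frac{1}{-17} = - \frac{1}{17}$)
$q{\left(-62 \right)} + N{\left(\left(-3\right) \left(-6\right) + j{\left(1 \right)} \right)} = -62 - \frac{1}{17} = - \frac{1055}{17}$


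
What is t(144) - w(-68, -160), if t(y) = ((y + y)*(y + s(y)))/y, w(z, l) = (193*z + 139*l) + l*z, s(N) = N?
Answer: 25060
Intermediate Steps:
w(z, l) = 139*l + 193*z + l*z (w(z, l) = (139*l + 193*z) + l*z = 139*l + 193*z + l*z)
t(y) = 4*y (t(y) = ((y + y)*(y + y))/y = ((2*y)*(2*y))/y = (4*y²)/y = 4*y)
t(144) - w(-68, -160) = 4*144 - (139*(-160) + 193*(-68) - 160*(-68)) = 576 - (-22240 - 13124 + 10880) = 576 - 1*(-24484) = 576 + 24484 = 25060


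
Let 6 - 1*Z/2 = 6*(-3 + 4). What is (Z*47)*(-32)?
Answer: 0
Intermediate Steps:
Z = 0 (Z = 12 - 12*(-3 + 4) = 12 - 12 = 0)
(Z*47)*(-32) = (0*47)*(-32) = 0*(-32) = 0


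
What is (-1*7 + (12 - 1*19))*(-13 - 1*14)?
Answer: 378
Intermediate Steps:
(-1*7 + (12 - 1*19))*(-13 - 1*14) = (-7 + (12 - 19))*(-13 - 14) = (-7 - 7)*(-27) = -14*(-27) = 378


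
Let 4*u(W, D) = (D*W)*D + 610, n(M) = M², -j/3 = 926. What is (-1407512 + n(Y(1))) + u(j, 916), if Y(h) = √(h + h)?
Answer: -1168263499/2 ≈ -5.8413e+8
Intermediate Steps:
j = -2778 (j = -3*926 = -2778)
Y(h) = √2*√h (Y(h) = √(2*h) = √2*√h)
u(W, D) = 305/2 + W*D²/4 (u(W, D) = ((D*W)*D + 610)/4 = (W*D² + 610)/4 = (610 + W*D²)/4 = 305/2 + W*D²/4)
(-1407512 + n(Y(1))) + u(j, 916) = (-1407512 + (√2*√1)²) + (305/2 + (¼)*(-2778)*916²) = (-1407512 + (√2*1)²) + (305/2 + (¼)*(-2778)*839056) = (-1407512 + (√2)²) + (305/2 - 582724392) = (-1407512 + 2) - 1165448479/2 = -1407510 - 1165448479/2 = -1168263499/2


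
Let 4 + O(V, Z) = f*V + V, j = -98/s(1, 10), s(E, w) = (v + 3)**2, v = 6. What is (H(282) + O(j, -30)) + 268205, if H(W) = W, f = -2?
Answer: 21747221/81 ≈ 2.6848e+5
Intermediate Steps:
s(E, w) = 81 (s(E, w) = (6 + 3)**2 = 9**2 = 81)
j = -98/81 ≈ -1.2099
O(V, Z) = -4 - V (O(V, Z) = -4 + (-2*V + V) = -4 - V)
(H(282) + O(j, -30)) + 268205 = (282 + (-4 - 1*(-98/81))) + 268205 = (282 + (-4 + 98/81)) + 268205 = (282 - 226/81) + 268205 = 22616/81 + 268205 = 21747221/81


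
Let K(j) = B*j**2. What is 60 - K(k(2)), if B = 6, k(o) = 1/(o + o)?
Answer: 477/8 ≈ 59.625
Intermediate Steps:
k(o) = 1/(2*o)
K(j) = 6*j**2
60 - K(k(2)) = 60 - 6*((1/2)/2)**2 = 60 - 6*((1/2)*(1/2))**2 = 60 - 6*(1/4)**2 = 60 - 6/16 = 60 - 1*3/8 = 60 - 3/8 = 477/8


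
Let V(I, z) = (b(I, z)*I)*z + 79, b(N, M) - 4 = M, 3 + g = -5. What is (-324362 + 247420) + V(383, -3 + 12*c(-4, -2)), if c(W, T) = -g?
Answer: 3378180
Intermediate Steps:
g = -8 (g = -3 - 5 = -8)
c(W, T) = 8 (c(W, T) = -1*(-8) = 8)
b(N, M) = 4 + M
V(I, z) = 79 + I*z*(4 + z) (V(I, z) = ((4 + z)*I)*z + 79 = (I*(4 + z))*z + 79 = I*z*(4 + z) + 79 = 79 + I*z*(4 + z))
(-324362 + 247420) + V(383, -3 + 12*c(-4, -2)) = (-324362 + 247420) + (79 + 383*(-3 + 12*8)*(4 + (-3 + 12*8))) = -76942 + (79 + 383*(-3 + 96)*(4 + (-3 + 96))) = -76942 + (79 + 383*93*(4 + 93)) = -76942 + (79 + 383*93*97) = -76942 + (79 + 3455043) = -76942 + 3455122 = 3378180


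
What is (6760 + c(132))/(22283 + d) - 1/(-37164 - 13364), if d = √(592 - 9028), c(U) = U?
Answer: 7760305642733/25089199647200 - 13784*I*√2109/496540525 ≈ 0.30931 - 0.0012749*I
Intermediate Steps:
d = 2*I*√2109 (d = √(-8436) = 2*I*√2109 ≈ 91.848*I)
(6760 + c(132))/(22283 + d) - 1/(-37164 - 13364) = (6760 + 132)/(22283 + 2*I*√2109) - 1/(-37164 - 13364) = 6892/(22283 + 2*I*√2109) - 1/(-50528) = 6892/(22283 + 2*I*√2109) - 1*(-1/50528) = 6892/(22283 + 2*I*√2109) + 1/50528 = 1/50528 + 6892/(22283 + 2*I*√2109)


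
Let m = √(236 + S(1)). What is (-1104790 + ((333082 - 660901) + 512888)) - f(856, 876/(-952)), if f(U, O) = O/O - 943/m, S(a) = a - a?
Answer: -919722 + 943*√59/118 ≈ -9.1966e+5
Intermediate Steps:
S(a) = 0
m = 2*√59 (m = √(236 + 0) = √236 = 2*√59 ≈ 15.362)
f(U, O) = 1 - 943*√59/118 (f(U, O) = O/O - 943*√59/118 = 1 - 943*√59/118)
(-1104790 + ((333082 - 660901) + 512888)) - f(856, 876/(-952)) = (-1104790 + ((333082 - 660901) + 512888)) - (1 - 943*√59/118) = (-1104790 + (-327819 + 512888)) + (-1 + 943*√59/118) = (-1104790 + 185069) + (-1 + 943*√59/118) = -919721 + (-1 + 943*√59/118) = -919722 + 943*√59/118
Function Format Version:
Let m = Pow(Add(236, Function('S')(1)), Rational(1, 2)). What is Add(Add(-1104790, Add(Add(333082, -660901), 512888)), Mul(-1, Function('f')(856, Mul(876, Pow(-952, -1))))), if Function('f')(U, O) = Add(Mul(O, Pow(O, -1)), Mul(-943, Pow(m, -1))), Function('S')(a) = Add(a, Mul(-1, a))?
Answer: Add(-919722, Mul(Rational(943, 118), Pow(59, Rational(1, 2)))) ≈ -9.1966e+5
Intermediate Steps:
Function('S')(a) = 0
m = Mul(2, Pow(59, Rational(1, 2))) (m = Pow(Add(236, 0), Rational(1, 2)) = Pow(236, Rational(1, 2)) = Mul(2, Pow(59, Rational(1, 2))) ≈ 15.362)
Function('f')(U, O) = Add(1, Mul(Rational(-943, 118), Pow(59, Rational(1, 2)))) (Function('f')(U, O) = Add(Mul(O, Pow(O, -1)), Mul(-943, Pow(Mul(2, Pow(59, Rational(1, 2))), -1))) = Add(1, Mul(-943, Mul(Rational(1, 118), Pow(59, Rational(1, 2))))) = Add(1, Mul(Rational(-943, 118), Pow(59, Rational(1, 2)))))
Add(Add(-1104790, Add(Add(333082, -660901), 512888)), Mul(-1, Function('f')(856, Mul(876, Pow(-952, -1))))) = Add(Add(-1104790, Add(Add(333082, -660901), 512888)), Mul(-1, Add(1, Mul(Rational(-943, 118), Pow(59, Rational(1, 2)))))) = Add(Add(-1104790, Add(-327819, 512888)), Add(-1, Mul(Rational(943, 118), Pow(59, Rational(1, 2))))) = Add(Add(-1104790, 185069), Add(-1, Mul(Rational(943, 118), Pow(59, Rational(1, 2))))) = Add(-919721, Add(-1, Mul(Rational(943, 118), Pow(59, Rational(1, 2))))) = Add(-919722, Mul(Rational(943, 118), Pow(59, Rational(1, 2))))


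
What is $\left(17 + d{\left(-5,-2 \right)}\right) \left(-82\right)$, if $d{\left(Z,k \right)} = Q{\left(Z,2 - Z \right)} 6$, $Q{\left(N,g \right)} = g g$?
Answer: $-25502$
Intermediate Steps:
$Q{\left(N,g \right)} = g^{2}$
$d{\left(Z,k \right)} = 6 \left(2 - Z\right)^{2}$ ($d{\left(Z,k \right)} = \left(2 - Z\right)^{2} \cdot 6 = 6 \left(2 - Z\right)^{2}$)
$\left(17 + d{\left(-5,-2 \right)}\right) \left(-82\right) = \left(17 + 6 \left(-2 - 5\right)^{2}\right) \left(-82\right) = \left(17 + 6 \left(-7\right)^{2}\right) \left(-82\right) = \left(17 + 6 \cdot 49\right) \left(-82\right) = \left(17 + 294\right) \left(-82\right) = 311 \left(-82\right) = -25502$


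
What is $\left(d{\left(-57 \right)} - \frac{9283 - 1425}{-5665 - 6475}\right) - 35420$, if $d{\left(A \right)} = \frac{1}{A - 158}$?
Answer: $- \frac{9244806467}{261010} \approx -35419.0$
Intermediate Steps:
$d{\left(A \right)} = \frac{1}{-158 + A}$
$\left(d{\left(-57 \right)} - \frac{9283 - 1425}{-5665 - 6475}\right) - 35420 = \left(\frac{1}{-158 - 57} - \frac{9283 - 1425}{-5665 - 6475}\right) - 35420 = \left(\frac{1}{-215} - \frac{7858}{-12140}\right) - 35420 = \left(- \frac{1}{215} - 7858 \left(- \frac{1}{12140}\right)\right) - 35420 = \left(- \frac{1}{215} - - \frac{3929}{6070}\right) - 35420 = \left(- \frac{1}{215} + \frac{3929}{6070}\right) - 35420 = \frac{167733}{261010} - 35420 = - \frac{9244806467}{261010}$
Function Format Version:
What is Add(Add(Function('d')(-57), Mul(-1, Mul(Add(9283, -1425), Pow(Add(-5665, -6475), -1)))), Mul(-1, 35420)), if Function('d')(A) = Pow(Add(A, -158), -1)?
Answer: Rational(-9244806467, 261010) ≈ -35419.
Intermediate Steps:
Function('d')(A) = Pow(Add(-158, A), -1)
Add(Add(Function('d')(-57), Mul(-1, Mul(Add(9283, -1425), Pow(Add(-5665, -6475), -1)))), Mul(-1, 35420)) = Add(Add(Pow(Add(-158, -57), -1), Mul(-1, Mul(Add(9283, -1425), Pow(Add(-5665, -6475), -1)))), Mul(-1, 35420)) = Add(Add(Pow(-215, -1), Mul(-1, Mul(7858, Pow(-12140, -1)))), -35420) = Add(Add(Rational(-1, 215), Mul(-1, Mul(7858, Rational(-1, 12140)))), -35420) = Add(Add(Rational(-1, 215), Mul(-1, Rational(-3929, 6070))), -35420) = Add(Add(Rational(-1, 215), Rational(3929, 6070)), -35420) = Add(Rational(167733, 261010), -35420) = Rational(-9244806467, 261010)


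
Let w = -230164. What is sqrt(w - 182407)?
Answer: I*sqrt(412571) ≈ 642.32*I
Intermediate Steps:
sqrt(w - 182407) = sqrt(-230164 - 182407) = sqrt(-412571) = I*sqrt(412571)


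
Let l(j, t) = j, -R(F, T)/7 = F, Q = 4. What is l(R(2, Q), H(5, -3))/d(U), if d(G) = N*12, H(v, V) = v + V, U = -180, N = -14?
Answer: 1/12 ≈ 0.083333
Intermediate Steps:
R(F, T) = -7*F
H(v, V) = V + v
d(G) = -168 (d(G) = -14*12 = -168)
l(R(2, Q), H(5, -3))/d(U) = -7*2/(-168) = -14*(-1/168) = 1/12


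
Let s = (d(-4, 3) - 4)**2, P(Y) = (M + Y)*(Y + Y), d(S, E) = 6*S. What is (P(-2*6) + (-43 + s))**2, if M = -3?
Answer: 1212201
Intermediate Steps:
P(Y) = 2*Y*(-3 + Y) (P(Y) = (-3 + Y)*(Y + Y) = (-3 + Y)*(2*Y) = 2*Y*(-3 + Y))
s = 784 (s = (6*(-4) - 4)**2 = (-24 - 4)**2 = (-28)**2 = 784)
(P(-2*6) + (-43 + s))**2 = (2*(-2*6)*(-3 - 2*6) + (-43 + 784))**2 = (2*(-12)*(-3 - 12) + 741)**2 = (2*(-12)*(-15) + 741)**2 = (360 + 741)**2 = 1101**2 = 1212201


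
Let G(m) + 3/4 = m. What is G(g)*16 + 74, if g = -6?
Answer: -34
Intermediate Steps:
G(m) = -3/4 + m
G(g)*16 + 74 = (-3/4 - 6)*16 + 74 = -27/4*16 + 74 = -108 + 74 = -34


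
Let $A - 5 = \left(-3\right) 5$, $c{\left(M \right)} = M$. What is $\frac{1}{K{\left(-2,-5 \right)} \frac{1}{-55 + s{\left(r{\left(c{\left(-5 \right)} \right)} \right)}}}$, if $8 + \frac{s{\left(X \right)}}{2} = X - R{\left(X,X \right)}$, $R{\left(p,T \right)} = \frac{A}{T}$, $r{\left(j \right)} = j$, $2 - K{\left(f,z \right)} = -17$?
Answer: $- \frac{85}{19} \approx -4.4737$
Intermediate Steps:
$K{\left(f,z \right)} = 19$ ($K{\left(f,z \right)} = 2 - -17 = 2 + 17 = 19$)
$A = -10$ ($A = 5 - 15 = -10$)
$R{\left(p,T \right)} = - \frac{10}{T}$
$s{\left(X \right)} = -16 + 2 X + \frac{20}{X}$ ($s{\left(X \right)} = -16 + 2 \left(X - - \frac{10}{X}\right) = -16 + 2 \left(X + \frac{10}{X}\right) = -16 + \left(2 X + \frac{20}{X}\right) = -16 + 2 X + \frac{20}{X}$)
$\frac{1}{K{\left(-2,-5 \right)} \frac{1}{-55 + s{\left(r{\left(c{\left(-5 \right)} \right)} \right)}}} = \frac{1}{19 \frac{1}{-55 + \left(-16 + 2 \left(-5\right) + \frac{20}{-5}\right)}} = \frac{1}{19 \frac{1}{-55 - 30}} = \frac{1}{19 \frac{1}{-85}} = \frac{1}{19 \left(- \frac{1}{85}\right)} = \frac{1}{- \frac{19}{85}} = - \frac{85}{19}$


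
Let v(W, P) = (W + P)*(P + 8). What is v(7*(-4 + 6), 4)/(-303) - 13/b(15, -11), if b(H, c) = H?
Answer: -2393/1515 ≈ -1.5795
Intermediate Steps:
v(W, P) = (8 + P)*(P + W) (v(W, P) = (P + W)*(8 + P) = (8 + P)*(P + W))
v(7*(-4 + 6), 4)/(-303) - 13/b(15, -11) = (4² + 8*4 + 8*(7*(-4 + 6)) + 4*(7*(-4 + 6)))/(-303) - 13/15 = (16 + 32 + 8*(7*2) + 4*(7*2))*(-1/303) - 13*1/15 = (16 + 32 + 8*14 + 4*14)*(-1/303) - 13/15 = (16 + 32 + 112 + 56)*(-1/303) - 13/15 = 216*(-1/303) - 13/15 = -72/101 - 13/15 = -2393/1515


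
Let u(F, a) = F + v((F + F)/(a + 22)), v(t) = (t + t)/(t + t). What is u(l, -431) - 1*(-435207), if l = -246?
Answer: 434962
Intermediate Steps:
v(t) = 1 (v(t) = (2*t)/((2*t)) = (2*t)*(1/(2*t)) = 1)
u(F, a) = 1 + F (u(F, a) = F + 1 = 1 + F)
u(l, -431) - 1*(-435207) = (1 - 246) - 1*(-435207) = -245 + 435207 = 434962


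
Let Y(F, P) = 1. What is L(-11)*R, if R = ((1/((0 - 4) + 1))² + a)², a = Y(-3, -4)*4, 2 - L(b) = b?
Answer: 17797/81 ≈ 219.72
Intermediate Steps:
L(b) = 2 - b
a = 4 (a = 1*4 = 4)
R = 1369/81 (R = ((1/((0 - 4) + 1))² + 4)² = ((1/(-4 + 1))² + 4)² = ((1/(-3))² + 4)² = ((-⅓)² + 4)² = (⅑ + 4)² = (37/9)² = 1369/81 ≈ 16.901)
L(-11)*R = (2 - 1*(-11))*(1369/81) = (2 + 11)*(1369/81) = 13*(1369/81) = 17797/81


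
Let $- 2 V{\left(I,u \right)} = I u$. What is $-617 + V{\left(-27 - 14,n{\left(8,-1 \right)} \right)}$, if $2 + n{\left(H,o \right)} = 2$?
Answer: $-617$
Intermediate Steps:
$n{\left(H,o \right)} = 0$ ($n{\left(H,o \right)} = -2 + 2 = 0$)
$V{\left(I,u \right)} = - \frac{I u}{2}$
$-617 + V{\left(-27 - 14,n{\left(8,-1 \right)} \right)} = -617 - \frac{1}{2} \left(-27 - 14\right) 0 = -617 - \left(- \frac{41}{2}\right) 0 = -617 + 0 = -617$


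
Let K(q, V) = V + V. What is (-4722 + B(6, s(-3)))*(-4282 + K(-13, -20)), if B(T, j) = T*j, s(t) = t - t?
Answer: 20408484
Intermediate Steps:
K(q, V) = 2*V
s(t) = 0
(-4722 + B(6, s(-3)))*(-4282 + K(-13, -20)) = (-4722 + 6*0)*(-4282 + 2*(-20)) = (-4722 + 0)*(-4282 - 40) = -4722*(-4322) = 20408484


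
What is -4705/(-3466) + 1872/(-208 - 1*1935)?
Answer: 3594463/7427638 ≈ 0.48393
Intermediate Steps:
-4705/(-3466) + 1872/(-208 - 1*1935) = -4705*(-1/3466) + 1872/(-208 - 1935) = 4705/3466 + 1872/(-2143) = 4705/3466 + 1872*(-1/2143) = 4705/3466 - 1872/2143 = 3594463/7427638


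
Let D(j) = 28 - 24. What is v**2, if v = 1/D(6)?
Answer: 1/16 ≈ 0.062500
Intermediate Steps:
D(j) = 4
v = 1/4 ≈ 0.25000
v**2 = (1/4)**2 = 1/16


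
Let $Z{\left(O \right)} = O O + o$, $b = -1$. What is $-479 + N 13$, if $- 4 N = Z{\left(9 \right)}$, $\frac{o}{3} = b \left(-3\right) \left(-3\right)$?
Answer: $- \frac{1309}{2} \approx -654.5$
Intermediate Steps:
$o = -27$ ($o = 3 \left(-1\right) \left(-3\right) \left(-3\right) = 3 \cdot 3 \left(-3\right) = 3 \left(-9\right) = -27$)
$Z{\left(O \right)} = -27 + O^{2}$ ($Z{\left(O \right)} = O O - 27 = O^{2} - 27 = -27 + O^{2}$)
$N = - \frac{27}{2}$ ($N = - \frac{-27 + 9^{2}}{4} = - \frac{-27 + 81}{4} = \left(- \frac{1}{4}\right) 54 = - \frac{27}{2} \approx -13.5$)
$-479 + N 13 = -479 - \frac{351}{2} = - \frac{1309}{2}$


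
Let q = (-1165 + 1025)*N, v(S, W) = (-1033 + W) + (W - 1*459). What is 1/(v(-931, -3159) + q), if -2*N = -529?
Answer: -1/44840 ≈ -2.2302e-5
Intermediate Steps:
N = 529/2 (N = -1/2*(-529) = 529/2 ≈ 264.50)
v(S, W) = -1492 + 2*W (v(S, W) = (-1033 + W) + (W - 459) = (-1033 + W) + (-459 + W) = -1492 + 2*W)
q = -37030 (q = (-1165 + 1025)*(529/2) = -140*529/2 = -37030)
1/(v(-931, -3159) + q) = 1/((-1492 + 2*(-3159)) - 37030) = 1/((-1492 - 6318) - 37030) = 1/(-7810 - 37030) = 1/(-44840) = -1/44840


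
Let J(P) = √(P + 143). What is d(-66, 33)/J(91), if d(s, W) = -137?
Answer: -137*√26/78 ≈ -8.9560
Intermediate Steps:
J(P) = √(143 + P)
d(-66, 33)/J(91) = -137/√(143 + 91) = -137*√26/78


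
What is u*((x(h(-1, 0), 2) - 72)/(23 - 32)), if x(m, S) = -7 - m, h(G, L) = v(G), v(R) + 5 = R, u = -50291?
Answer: -3671243/9 ≈ -4.0792e+5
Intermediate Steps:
v(R) = -5 + R
h(G, L) = -5 + G
u*((x(h(-1, 0), 2) - 72)/(23 - 32)) = -50291*((-7 - (-5 - 1)) - 72)/(23 - 32) = -50291*((-7 - 1*(-6)) - 72)/(-9) = -50291*((-7 + 6) - 72)*(-1)/9 = -50291*(-1 - 72)*(-1)/9 = -(-3671243)*(-1)/9 = -50291*73/9 = -3671243/9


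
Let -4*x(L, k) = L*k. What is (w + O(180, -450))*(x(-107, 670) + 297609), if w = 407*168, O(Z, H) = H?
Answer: 21432792669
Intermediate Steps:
w = 68376
x(L, k) = -L*k/4
(w + O(180, -450))*(x(-107, 670) + 297609) = (68376 - 450)*(-¼*(-107)*670 + 297609) = 67926*(35845/2 + 297609) = 67926*(631063/2) = 21432792669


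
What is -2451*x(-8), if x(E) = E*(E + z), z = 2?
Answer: -117648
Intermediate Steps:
x(E) = E*(2 + E) (x(E) = E*(E + 2) = E*(2 + E))
-2451*x(-8) = -(-19608)*(2 - 8) = -(-19608)*(-6) = -2451*48 = -117648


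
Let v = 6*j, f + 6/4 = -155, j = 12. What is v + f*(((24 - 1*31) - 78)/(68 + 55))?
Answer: 44317/246 ≈ 180.15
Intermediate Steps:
f = -313/2 (f = -3/2 - 155 = -313/2 ≈ -156.50)
v = 72 (v = 6*12 = 72)
v + f*(((24 - 1*31) - 78)/(68 + 55)) = 72 - 313*((24 - 1*31) - 78)/(2*(68 + 55)) = 72 - 313*((24 - 31) - 78)/(2*123) = 72 - 313*(-7 - 78)/(2*123) = 72 - (-26605)/(2*123) = 72 - 313/2*(-85/123) = 72 + 26605/246 = 44317/246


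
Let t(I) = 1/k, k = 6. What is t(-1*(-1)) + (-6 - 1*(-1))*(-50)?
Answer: 1501/6 ≈ 250.17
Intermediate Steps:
t(I) = 1/6
t(-1*(-1)) + (-6 - 1*(-1))*(-50) = 1/6 + (-6 - 1*(-1))*(-50) = 1/6 + (-6 + 1)*(-50) = 1/6 - 5*(-50) = 1/6 + 250 = 1501/6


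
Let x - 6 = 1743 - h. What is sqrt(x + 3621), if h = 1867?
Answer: sqrt(3503) ≈ 59.186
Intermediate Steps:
x = -118 (x = 6 + (1743 - 1*1867) = 6 + (1743 - 1867) = 6 - 124 = -118)
sqrt(x + 3621) = sqrt(-118 + 3621) = sqrt(3503)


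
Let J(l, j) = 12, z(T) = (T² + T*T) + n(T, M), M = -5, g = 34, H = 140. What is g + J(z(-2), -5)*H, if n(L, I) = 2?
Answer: 1714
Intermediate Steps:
z(T) = 2 + 2*T² (z(T) = (T² + T*T) + 2 = (T² + T²) + 2 = 2*T² + 2 = 2 + 2*T²)
g + J(z(-2), -5)*H = 34 + 12*140 = 34 + 1680 = 1714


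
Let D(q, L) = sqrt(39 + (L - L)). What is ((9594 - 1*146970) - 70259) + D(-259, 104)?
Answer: -207635 + sqrt(39) ≈ -2.0763e+5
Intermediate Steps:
D(q, L) = sqrt(39) (D(q, L) = sqrt(39 + 0) = sqrt(39))
((9594 - 1*146970) - 70259) + D(-259, 104) = ((9594 - 1*146970) - 70259) + sqrt(39) = ((9594 - 146970) - 70259) + sqrt(39) = (-137376 - 70259) + sqrt(39) = -207635 + sqrt(39)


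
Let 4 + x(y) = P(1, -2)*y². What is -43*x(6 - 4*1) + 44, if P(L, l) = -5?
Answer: 1076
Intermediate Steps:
x(y) = -4 - 5*y²
-43*x(6 - 4*1) + 44 = -43*(-4 - 5*(6 - 4*1)²) + 44 = -43*(-4 - 5*(6 - 4)²) + 44 = -43*(-4 - 5*2²) + 44 = -43*(-4 - 5*4) + 44 = -43*(-4 - 20) + 44 = -43*(-24) + 44 = 1032 + 44 = 1076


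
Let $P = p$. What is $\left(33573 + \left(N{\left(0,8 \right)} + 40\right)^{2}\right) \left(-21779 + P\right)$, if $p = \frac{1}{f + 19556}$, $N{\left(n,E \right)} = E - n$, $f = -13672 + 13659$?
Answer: $- \frac{15270219735492}{19543} \approx -7.8137 \cdot 10^{8}$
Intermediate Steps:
$f = -13$
$p = \frac{1}{19543}$ ($p = \frac{1}{-13 + 19556} = \frac{1}{19543} \approx 5.1169 \cdot 10^{-5}$)
$P = \frac{1}{19543} \approx 5.1169 \cdot 10^{-5}$
$\left(33573 + \left(N{\left(0,8 \right)} + 40\right)^{2}\right) \left(-21779 + P\right) = \left(33573 + \left(\left(8 - 0\right) + 40\right)^{2}\right) \left(-21779 + \frac{1}{19543}\right) = \left(33573 + \left(\left(8 + 0\right) + 40\right)^{2}\right) \left(- \frac{425626996}{19543}\right) = \left(33573 + \left(8 + 40\right)^{2}\right) \left(- \frac{425626996}{19543}\right) = \left(33573 + 48^{2}\right) \left(- \frac{425626996}{19543}\right) = \left(33573 + 2304\right) \left(- \frac{425626996}{19543}\right) = 35877 \left(- \frac{425626996}{19543}\right) = - \frac{15270219735492}{19543}$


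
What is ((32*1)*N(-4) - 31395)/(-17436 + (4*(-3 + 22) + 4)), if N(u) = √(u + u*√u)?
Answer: 31395/17356 - 16*√(-1 - 2*I)/4339 ≈ 1.806 + 0.0046906*I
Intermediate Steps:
N(u) = √(u + u^(3/2))
((32*1)*N(-4) - 31395)/(-17436 + (4*(-3 + 22) + 4)) = ((32*1)*√(-4 + (-4)^(3/2)) - 31395)/(-17436 + (4*(-3 + 22) + 4)) = (32*√(-4 - 8*I) - 31395)/(-17436 + (4*19 + 4)) = (-31395 + 32*√(-4 - 8*I))/(-17436 + (76 + 4)) = (-31395 + 32*√(-4 - 8*I))/(-17436 + 80) = (-31395 + 32*√(-4 - 8*I))/(-17356) = (-31395 + 32*√(-4 - 8*I))*(-1/17356) = 31395/17356 - 8*√(-4 - 8*I)/4339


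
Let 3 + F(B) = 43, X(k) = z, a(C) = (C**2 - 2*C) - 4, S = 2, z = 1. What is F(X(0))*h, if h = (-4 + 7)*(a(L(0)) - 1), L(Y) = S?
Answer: -600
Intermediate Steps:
L(Y) = 2
a(C) = -4 + C**2 - 2*C
X(k) = 1
F(B) = 40 (F(B) = -3 + 43 = 40)
h = -15 (h = (-4 + 7)*((-4 + 2**2 - 2*2) - 1) = 3*((-4 + 4 - 4) - 1) = 3*(-4 - 1) = 3*(-5) = -15)
F(X(0))*h = 40*(-15) = -600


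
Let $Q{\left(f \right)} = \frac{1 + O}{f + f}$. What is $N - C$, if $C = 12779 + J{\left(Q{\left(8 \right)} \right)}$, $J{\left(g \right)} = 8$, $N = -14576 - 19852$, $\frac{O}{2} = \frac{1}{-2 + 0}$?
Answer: $-47215$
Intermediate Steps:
$O = -1$ ($O = \frac{2}{-2 + 0} = \frac{2}{-2} = 2 \left(- \frac{1}{2}\right) = -1$)
$N = -34428$
$Q{\left(f \right)} = 0$ ($Q{\left(f \right)} = \frac{1 - 1}{f + f} = \frac{0}{2 f} = 0 \frac{1}{2 f} = 0$)
$C = 12787$ ($C = 12779 + 8 = 12787$)
$N - C = -34428 - 12787 = -47215$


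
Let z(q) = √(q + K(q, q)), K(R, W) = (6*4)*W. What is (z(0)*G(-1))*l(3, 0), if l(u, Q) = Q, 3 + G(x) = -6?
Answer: 0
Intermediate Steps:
K(R, W) = 24*W
G(x) = -9 (G(x) = -3 - 6 = -9)
z(q) = 5*√q (z(q) = √(q + 24*q) = √(25*q) = 5*√q)
(z(0)*G(-1))*l(3, 0) = ((5*√0)*(-9))*0 = ((5*0)*(-9))*0 = (0*(-9))*0 = 0*0 = 0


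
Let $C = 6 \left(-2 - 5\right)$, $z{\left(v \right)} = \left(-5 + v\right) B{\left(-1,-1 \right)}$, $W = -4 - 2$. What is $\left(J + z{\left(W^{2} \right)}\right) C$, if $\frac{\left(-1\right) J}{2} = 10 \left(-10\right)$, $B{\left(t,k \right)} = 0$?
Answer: $-8400$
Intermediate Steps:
$W = -6$ ($W = -4 - 2 = -6$)
$z{\left(v \right)} = 0$ ($z{\left(v \right)} = \left(-5 + v\right) 0 = 0$)
$J = 200$ ($J = - 2 \cdot 10 \left(-10\right) = \left(-2\right) \left(-100\right) = 200$)
$C = -42$ ($C = 6 \left(-7\right) = -42$)
$\left(J + z{\left(W^{2} \right)}\right) C = \left(200 + 0\right) \left(-42\right) = 200 \left(-42\right) = -8400$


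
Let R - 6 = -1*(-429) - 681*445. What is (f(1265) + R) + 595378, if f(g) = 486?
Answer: 293254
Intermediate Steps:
R = -302610 (R = 6 + (-1*(-429) - 681*445) = 6 + (429 - 303045) = 6 - 302616 = -302610)
(f(1265) + R) + 595378 = (486 - 302610) + 595378 = -302124 + 595378 = 293254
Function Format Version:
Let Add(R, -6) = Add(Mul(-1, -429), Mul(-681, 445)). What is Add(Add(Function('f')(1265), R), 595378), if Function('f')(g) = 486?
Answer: 293254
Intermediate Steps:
R = -302610 (R = Add(6, Add(Mul(-1, -429), Mul(-681, 445))) = Add(6, Add(429, -303045)) = Add(6, -302616) = -302610)
Add(Add(Function('f')(1265), R), 595378) = Add(Add(486, -302610), 595378) = Add(-302124, 595378) = 293254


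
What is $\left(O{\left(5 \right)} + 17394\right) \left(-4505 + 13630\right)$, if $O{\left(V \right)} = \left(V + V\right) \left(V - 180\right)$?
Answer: $142751500$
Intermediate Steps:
$O{\left(V \right)} = 2 V \left(-180 + V\right)$
$\left(O{\left(5 \right)} + 17394\right) \left(-4505 + 13630\right) = \left(2 \cdot 5 \left(-180 + 5\right) + 17394\right) \left(-4505 + 13630\right) = \left(2 \cdot 5 \left(-175\right) + 17394\right) 9125 = \left(-1750 + 17394\right) 9125 = 15644 \cdot 9125 = 142751500$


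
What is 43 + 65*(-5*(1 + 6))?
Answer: -2232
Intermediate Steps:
43 + 65*(-5*(1 + 6)) = 43 + 65*(-5*7) = 43 + 65*(-35) = 43 - 2275 = -2232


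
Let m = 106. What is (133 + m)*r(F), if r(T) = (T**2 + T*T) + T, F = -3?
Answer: 3585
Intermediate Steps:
r(T) = T + 2*T**2 (r(T) = (T**2 + T**2) + T = 2*T**2 + T = T + 2*T**2)
(133 + m)*r(F) = (133 + 106)*(-3*(1 + 2*(-3))) = 239*(-3*(1 - 6)) = 239*(-3*(-5)) = 239*15 = 3585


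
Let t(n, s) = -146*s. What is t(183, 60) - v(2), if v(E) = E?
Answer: -8762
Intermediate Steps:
t(183, 60) - v(2) = -146*60 - 1*2 = -8760 - 2 = -8762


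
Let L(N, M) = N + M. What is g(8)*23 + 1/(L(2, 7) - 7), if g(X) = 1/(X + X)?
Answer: 31/16 ≈ 1.9375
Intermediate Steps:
g(X) = 1/(2*X)
L(N, M) = M + N
g(8)*23 + 1/(L(2, 7) - 7) = ((½)/8)*23 + 1/((7 + 2) - 7) = ((½)*(⅛))*23 + 1/(9 - 7) = (1/16)*23 + 1/2 = 23/16 + ½ = 31/16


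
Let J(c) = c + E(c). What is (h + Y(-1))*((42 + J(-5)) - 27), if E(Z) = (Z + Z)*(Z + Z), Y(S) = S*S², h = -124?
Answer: -13750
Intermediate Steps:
Y(S) = S³
E(Z) = 4*Z² (E(Z) = (2*Z)*(2*Z) = 4*Z²)
J(c) = c + 4*c²
(h + Y(-1))*((42 + J(-5)) - 27) = (-124 + (-1)³)*((42 - 5*(1 + 4*(-5))) - 27) = (-124 - 1)*((42 - 5*(1 - 20)) - 27) = -125*((42 - 5*(-19)) - 27) = -125*((42 + 95) - 27) = -125*(137 - 27) = -125*110 = -13750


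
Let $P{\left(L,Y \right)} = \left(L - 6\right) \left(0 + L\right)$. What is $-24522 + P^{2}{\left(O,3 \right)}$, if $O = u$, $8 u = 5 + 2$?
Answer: $- \frac{100359743}{4096} \approx -24502.0$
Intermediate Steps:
$u = \frac{7}{8}$ ($u = \frac{5 + 2}{8} = \frac{1}{8} \cdot 7 = \frac{7}{8} \approx 0.875$)
$O = \frac{7}{8} \approx 0.875$
$P{\left(L,Y \right)} = L \left(-6 + L\right)$ ($P{\left(L,Y \right)} = \left(-6 + L\right) L = L \left(-6 + L\right)$)
$-24522 + P^{2}{\left(O,3 \right)} = -24522 + \left(\frac{7 \left(-6 + \frac{7}{8}\right)}{8}\right)^{2} = -24522 + \left(\frac{7}{8} \left(- \frac{41}{8}\right)\right)^{2} = -24522 + \left(- \frac{287}{64}\right)^{2} = -24522 + \frac{82369}{4096} = - \frac{100359743}{4096}$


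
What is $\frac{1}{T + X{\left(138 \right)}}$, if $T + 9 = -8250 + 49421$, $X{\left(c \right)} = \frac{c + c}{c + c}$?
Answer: $\frac{1}{41163} \approx 2.4294 \cdot 10^{-5}$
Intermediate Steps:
$X{\left(c \right)} = 1$ ($X{\left(c \right)} = \frac{2 c}{2 c} = 2 c \frac{1}{2 c} = 1$)
$T = 41162$ ($T = -9 + \left(-8250 + 49421\right) = -9 + 41171 = 41162$)
$\frac{1}{T + X{\left(138 \right)}} = \frac{1}{41162 + 1} = \frac{1}{41163}$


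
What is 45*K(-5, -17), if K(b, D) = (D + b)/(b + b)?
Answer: 99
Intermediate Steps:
K(b, D) = (D + b)/(2*b) (K(b, D) = (D + b)/((2*b)) = (D + b)*(1/(2*b)) = (D + b)/(2*b))
45*K(-5, -17) = 45*((1/2)*(-17 - 5)/(-5)) = 45*((1/2)*(-1/5)*(-22)) = 45*(11/5) = 99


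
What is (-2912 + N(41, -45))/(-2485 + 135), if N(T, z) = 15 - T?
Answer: 1469/1175 ≈ 1.2502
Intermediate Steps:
(-2912 + N(41, -45))/(-2485 + 135) = (-2912 + (15 - 1*41))/(-2485 + 135) = (-2912 + (15 - 41))/(-2350) = (-2912 - 26)*(-1/2350) = -2938*(-1/2350) = 1469/1175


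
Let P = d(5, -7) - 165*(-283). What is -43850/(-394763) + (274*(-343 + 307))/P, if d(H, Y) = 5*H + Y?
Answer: -615192394/6146854673 ≈ -0.10008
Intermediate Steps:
d(H, Y) = Y + 5*H
P = 46713 (P = (-7 + 5*5) - 165*(-283) = (-7 + 25) + 46695 = 18 + 46695 = 46713)
-43850/(-394763) + (274*(-343 + 307))/P = -43850/(-394763) + (274*(-343 + 307))/46713 = -43850*(-1/394763) + (274*(-36))*(1/46713) = 43850/394763 - 9864*1/46713 = 43850/394763 - 3288/15571 = -615192394/6146854673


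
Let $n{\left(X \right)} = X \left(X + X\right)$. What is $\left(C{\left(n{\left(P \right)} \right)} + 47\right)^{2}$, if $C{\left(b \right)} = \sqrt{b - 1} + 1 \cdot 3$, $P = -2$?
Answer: $\left(50 + \sqrt{7}\right)^{2} \approx 2771.6$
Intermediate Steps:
$n{\left(X \right)} = 2 X^{2}$ ($n{\left(X \right)} = X 2 X = 2 X^{2}$)
$C{\left(b \right)} = 3 + \sqrt{-1 + b}$ ($C{\left(b \right)} = \sqrt{-1 + b} + 3 = 3 + \sqrt{-1 + b}$)
$\left(C{\left(n{\left(P \right)} \right)} + 47\right)^{2} = \left(\left(3 + \sqrt{-1 + 2 \left(-2\right)^{2}}\right) + 47\right)^{2} = \left(\left(3 + \sqrt{-1 + 2 \cdot 4}\right) + 47\right)^{2} = \left(\left(3 + \sqrt{-1 + 8}\right) + 47\right)^{2} = \left(\left(3 + \sqrt{7}\right) + 47\right)^{2} = \left(50 + \sqrt{7}\right)^{2}$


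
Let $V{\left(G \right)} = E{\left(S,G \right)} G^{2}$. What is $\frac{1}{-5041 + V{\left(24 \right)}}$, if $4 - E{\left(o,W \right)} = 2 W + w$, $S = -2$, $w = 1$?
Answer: $- \frac{1}{30961} \approx -3.2299 \cdot 10^{-5}$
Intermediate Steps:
$E{\left(o,W \right)} = 3 - 2 W$ ($E{\left(o,W \right)} = 4 - \left(2 W + 1\right) = 4 - \left(1 + 2 W\right) = 3 - 2 W$)
$V{\left(G \right)} = G^{2} \left(3 - 2 G\right)$ ($V{\left(G \right)} = \left(3 - 2 G\right) G^{2} = G^{2} \left(3 - 2 G\right)$)
$\frac{1}{-5041 + V{\left(24 \right)}} = \frac{1}{-5041 + 24^{2} \left(3 - 48\right)} = \frac{1}{-5041 + 576 \left(3 - 48\right)} = \frac{1}{-5041 + 576 \left(-45\right)} = \frac{1}{-5041 - 25920} = \frac{1}{-30961} = - \frac{1}{30961}$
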